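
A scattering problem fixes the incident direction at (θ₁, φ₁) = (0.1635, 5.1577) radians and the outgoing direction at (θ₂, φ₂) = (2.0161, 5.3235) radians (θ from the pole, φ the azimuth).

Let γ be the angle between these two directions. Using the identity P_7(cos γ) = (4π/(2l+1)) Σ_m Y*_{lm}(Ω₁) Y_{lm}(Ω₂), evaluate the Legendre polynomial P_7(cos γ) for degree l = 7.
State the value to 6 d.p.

Term-by-term m-sum for l=7 (normalisation 4π/15 = 0.837758):
  m=-7: Y*=-0.000000-0.000002i  Y=+0.221152+0.102662i  product +0.000000-0.000000i
  m=-6: Y*=+0.000031-0.000016i  Y=-0.376757+0.218262i  product -0.000008+0.000013i
  m=-5: Y*=+0.000387+0.000298i  Y=+0.026652-0.309002i  product +0.000102-0.000112i
  m=-4: Y*=-0.001025+0.004799i  Y=-0.094545-0.079175i  product +0.000477-0.000373i
  m=-3: Y*=-0.034464+0.008246i  Y=+0.339479-0.091232i  product -0.010947+0.005944i
  m=-2: Y*=-0.111737-0.138126i  Y=-0.009112+0.025074i  product +0.004482-0.001543i
  m=-1: Y*=+0.237811-0.498258i  Y=+0.190106+0.271358i  product +0.180415-0.030190i
  m=+0: Y*=+0.719961-0.000000i  Y=-0.068460+0.000000i  product -0.049289+0.000000i
  m=+1: Y*=-0.237811-0.498258i  Y=-0.190106+0.271358i  product +0.180415+0.030190i
  m=+2: Y*=-0.111737+0.138126i  Y=-0.009112-0.025074i  product +0.004482+0.001543i
  m=+3: Y*=+0.034464+0.008246i  Y=-0.339479-0.091232i  product -0.010947-0.005944i
  m=+4: Y*=-0.001025-0.004799i  Y=-0.094545+0.079175i  product +0.000477+0.000373i
  m=+5: Y*=-0.000387+0.000298i  Y=-0.026652-0.309002i  product +0.000102+0.000112i
  m=+6: Y*=+0.000031+0.000016i  Y=-0.376757-0.218262i  product -0.000008-0.000013i
  m=+7: Y*=+0.000000-0.000002i  Y=-0.221152+0.102662i  product +0.000000+0.000000i
Σ over m = +0.299753-0.000000i; ×(4π/15) → +0.251121-0.000000i. Real part: 0.251121

0.251121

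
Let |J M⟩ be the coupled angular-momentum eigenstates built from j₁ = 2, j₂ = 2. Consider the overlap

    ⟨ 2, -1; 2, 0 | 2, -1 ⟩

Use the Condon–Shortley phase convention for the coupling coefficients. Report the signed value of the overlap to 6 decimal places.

j₁+j₂−J=2  J+j₁−j₂=2  J−j₁+j₂=2  j₁+j₂+J+1=7
(j₁±m₁, j₂±m₂, J±M) = (1,3,2,2,1,3)
P² = 8/7
sum k=1..2:
  [1] −1/2 = -1/2
  [2] +1/4 = 1/4
S = -1/4
C² = P²·S² = 1/14 ; C = -0.267261

-0.267261  (= −√(1/14))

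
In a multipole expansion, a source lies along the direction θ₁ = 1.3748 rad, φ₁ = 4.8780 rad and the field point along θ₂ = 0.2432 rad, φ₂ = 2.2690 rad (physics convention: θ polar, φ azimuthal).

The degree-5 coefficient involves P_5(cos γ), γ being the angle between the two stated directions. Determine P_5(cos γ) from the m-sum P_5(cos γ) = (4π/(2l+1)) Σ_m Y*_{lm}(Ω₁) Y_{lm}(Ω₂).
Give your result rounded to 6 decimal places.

Expand P_5 via completeness: Σ_{m} conj(Y_{5,m}) at Ω₁ times Y_{5,m} at Ω₂ —
  [-5]  conj(Y_{5,-5})(Ω₁) = +0.310389-0.284977i ; Y_{5,-5}(Ω₂) = +0.000129+0.000353i ; Δ = +0.000141+0.000073i
  [-4]  conj(Y_{5,-4})(Ω₁) = +0.208603+0.162716i ; Y_{5,-4}(Ω₂) = -0.004502-0.001637i ; Δ = -0.000673-0.001074i
  [-3]  conj(Y_{5,-3})(Ω₁) = +0.102490-0.189028i ; Y_{5,-3}(Ω₂) = +0.031282-0.018070i ; Δ = -0.000210-0.007765i
  [-2]  conj(Y_{5,-2})(Ω₁) = +0.266107+0.091512i ; Y_{5,-2}(Ω₂) = -0.030221+0.171537i ; Δ = -0.023740+0.042882i
  [-1]  conj(Y_{5,-1})(Ω₁) = +0.025856-0.154694i ; Y_{5,-1}(Ω₂) = -0.319641-0.380878i ; Δ = -0.067184+0.039599i
  [+0]  conj(Y_{5,0})(Ω₁) = +0.283231-0.000000i ; Y_{5,0}(Ω₂) = +0.563509+0.000000i ; Δ = +0.159603+0.000000i
  [+1]  conj(Y_{5,1})(Ω₁) = -0.025856-0.154694i ; Y_{5,1}(Ω₂) = +0.319641-0.380878i ; Δ = -0.067184-0.039599i
  [+2]  conj(Y_{5,2})(Ω₁) = +0.266107-0.091512i ; Y_{5,2}(Ω₂) = -0.030221-0.171537i ; Δ = -0.023740-0.042882i
  [+3]  conj(Y_{5,3})(Ω₁) = -0.102490-0.189028i ; Y_{5,3}(Ω₂) = -0.031282-0.018070i ; Δ = -0.000210+0.007765i
  [+4]  conj(Y_{5,4})(Ω₁) = +0.208603-0.162716i ; Y_{5,4}(Ω₂) = -0.004502+0.001637i ; Δ = -0.000673+0.001074i
  [+5]  conj(Y_{5,5})(Ω₁) = -0.310389-0.284977i ; Y_{5,5}(Ω₂) = -0.000129+0.000353i ; Δ = +0.000141-0.000073i
Total Σ_m = -0.023728-0.000000i. Multiply by 1.142397: -0.027107-0.000000i. P_5(cos γ) = -0.027107

-0.027107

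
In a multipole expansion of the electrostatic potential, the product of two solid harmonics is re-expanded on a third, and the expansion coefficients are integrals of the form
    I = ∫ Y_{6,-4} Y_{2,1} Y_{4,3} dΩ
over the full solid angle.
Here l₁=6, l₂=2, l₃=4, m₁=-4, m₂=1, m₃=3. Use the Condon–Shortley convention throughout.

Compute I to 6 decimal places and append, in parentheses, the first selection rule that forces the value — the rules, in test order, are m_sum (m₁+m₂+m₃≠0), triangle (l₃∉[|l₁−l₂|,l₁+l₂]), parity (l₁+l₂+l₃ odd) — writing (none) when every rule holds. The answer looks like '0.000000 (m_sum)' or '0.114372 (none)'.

Checks pass: Σm=0; 12 even; l₃=4∈[4,8].
(2·6+1)(2·2+1)(2·4+1) = 585
Δ: 4! 8! 0! / 13! → 1/6435
sum: t=2:+1/2304 = 1/2304
3j²(6 2 4; 0 0 0) = Δ·Π!·Σ² = 5/143  (sign +1)
sum: t=3:−1/30240 = -1/30240
3j²(6 2 4; -4 1 3) = Δ·Π!·Σ² = 16/429  (sign +1)
combine: 4πI² = 585·5/143·16/429 = 1200/1573
take √, sign +1: I = 0.24638901
No selection rule forces the value: the integral is nonzero (none).

0.246389 (none)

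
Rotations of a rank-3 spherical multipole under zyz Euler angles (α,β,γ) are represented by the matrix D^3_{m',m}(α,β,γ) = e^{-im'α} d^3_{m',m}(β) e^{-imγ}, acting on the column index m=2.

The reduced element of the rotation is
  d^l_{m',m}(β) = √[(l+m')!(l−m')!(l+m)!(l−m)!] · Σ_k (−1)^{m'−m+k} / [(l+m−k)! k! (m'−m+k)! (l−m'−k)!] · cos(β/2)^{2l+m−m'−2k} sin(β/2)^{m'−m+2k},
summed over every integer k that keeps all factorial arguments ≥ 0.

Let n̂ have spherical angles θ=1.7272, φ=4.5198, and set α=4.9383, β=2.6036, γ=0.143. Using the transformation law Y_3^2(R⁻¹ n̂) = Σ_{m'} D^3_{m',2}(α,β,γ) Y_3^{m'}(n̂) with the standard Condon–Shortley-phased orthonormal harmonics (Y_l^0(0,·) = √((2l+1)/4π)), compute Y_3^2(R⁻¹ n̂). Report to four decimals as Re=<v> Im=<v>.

Re=0.2843 Im=0.2709

Need the full column D^3_{m',2} for m'=−3..3 at α=4.9383, β=2.6036, γ=0.1430.
cos(β/2)=0.265764, sin(β/2)=0.964038
d^3_{-3,2}: single k=5 term ⇒ +0.542054;  D = -0.206951+0.500993i
d^3_{-2,2}: k∈[4..5] ⇒ +0.305028 -0.802722 = -0.497695;  D = +0.490868+0.082151i
d^3_{-1,2}: k∈[3..4] ⇒ +0.106366 -0.699789 = -0.593424;  D = +0.035637+0.592353i
d^3_{0,2}: k∈[2..3] ⇒ +0.025394 -0.334141 = -0.308747;  D = -0.296206+0.087103i
d^3_{1,2}: k∈[1..2] ⇒ +0.004042 -0.106366 = -0.102324;  D = -0.050123-0.089207i
d^3_{2,2}: k∈[0..1] ⇒ +0.000352 -0.023182 = -0.022829;  D = +0.016892-0.015357i
d^3_{3,2}: single k=0 term ⇒ -0.003131;  D = +0.002571+0.001786i
Y_3^{m'}(θ=1.7272,φ=4.5198) and Σ D·Y over m':
  (-0.2070+0.5010i)·(+0.2196-0.3369i)  (+0.4909+0.0822i)·(+0.1439+0.0584i)  (+0.0356+0.5924i)·(+0.0537-0.2753i)  (-0.2962+0.0871i)·(+0.1673+0.0000i)  (-0.0501-0.0892i)·(-0.0537-0.2753i)  (+0.0169-0.0154i)·(+0.1439-0.0584i)  (+0.0026+0.0018i)·(-0.2196-0.3369i)
Y_3^2(R⁻¹ n̂) = +0.284315+0.270918i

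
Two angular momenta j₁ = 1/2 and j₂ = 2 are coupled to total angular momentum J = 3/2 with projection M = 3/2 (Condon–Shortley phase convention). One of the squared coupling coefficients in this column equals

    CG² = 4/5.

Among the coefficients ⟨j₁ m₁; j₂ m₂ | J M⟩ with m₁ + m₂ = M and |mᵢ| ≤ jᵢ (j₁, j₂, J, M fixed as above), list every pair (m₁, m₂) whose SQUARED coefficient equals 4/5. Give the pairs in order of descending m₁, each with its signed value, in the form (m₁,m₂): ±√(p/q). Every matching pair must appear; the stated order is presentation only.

(-1/2,2): −√(4/5)

Admissible pairs with m₁+m₂ = M = 3/2: (-1/2,2), (1/2,1)
  (m₁,m₂)=(1/2,1): CG² = 1/5, CG = +√(1/5)
  (m₁,m₂)=(-1/2,2): CG² = 4/5, CG = −√(4/5)   ← matches the target
Pairs with CG² = 4/5: (-1/2,2): −√(4/5)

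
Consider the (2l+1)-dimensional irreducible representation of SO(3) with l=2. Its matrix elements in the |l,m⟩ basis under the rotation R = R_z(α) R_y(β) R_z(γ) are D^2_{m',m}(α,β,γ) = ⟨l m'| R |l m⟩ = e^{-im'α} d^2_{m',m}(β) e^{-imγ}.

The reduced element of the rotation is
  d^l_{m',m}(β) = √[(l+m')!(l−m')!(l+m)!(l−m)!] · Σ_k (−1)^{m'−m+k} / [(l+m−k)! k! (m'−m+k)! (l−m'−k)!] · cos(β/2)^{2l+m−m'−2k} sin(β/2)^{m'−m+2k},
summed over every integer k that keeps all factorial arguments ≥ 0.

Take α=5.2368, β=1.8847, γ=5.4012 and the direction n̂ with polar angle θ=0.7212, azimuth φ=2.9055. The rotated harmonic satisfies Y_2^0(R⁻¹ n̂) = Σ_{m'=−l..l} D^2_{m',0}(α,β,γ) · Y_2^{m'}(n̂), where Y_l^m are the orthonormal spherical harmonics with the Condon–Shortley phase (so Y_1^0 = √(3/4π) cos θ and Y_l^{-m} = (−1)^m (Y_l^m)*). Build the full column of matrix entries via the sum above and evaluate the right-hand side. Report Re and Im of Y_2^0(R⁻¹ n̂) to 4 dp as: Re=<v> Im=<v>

Re=0.1028 Im=0.0000

Need the full column D^2_{m',0} for m'=−2..2 at α=5.2368, β=1.8847, γ=5.4012.
cos(β/2)=0.587889, sin(β/2)=0.808942
d^2_{-2,0}: single k=2 term ⇒ +0.553988;  D = -0.276214-0.480217i
d^2_{-1,0}: k∈[1..2] ⇒ +0.402604 -0.762294 = -0.359690;  D = -0.180098+0.311355i
d^2_{0,0}: k∈[0..2] ⇒ +0.119448 -0.904659 +0.428222 = -0.356988;  D = -0.356988+0.000000i
d^2_{1,0}: k∈[0..1] ⇒ -0.402604 +0.762294 = +0.359690;  D = +0.180098+0.311355i
d^2_{2,0}: single k=0 term ⇒ +0.553988;  D = -0.276214+0.480217i
Y_2^{m'}(θ=0.7212,φ=2.9055) and Σ D·Y over m':
  (-0.2762-0.4802i)·(+0.1500+0.0766i)  (-0.1801+0.3114i)·(-0.3725-0.0896i)  (-0.3570+0.0000i)·(+0.2183+0.0000i)  (+0.1801+0.3114i)·(+0.3725-0.0896i)  (-0.2762+0.4802i)·(+0.1500-0.0766i)
Y_2^0(R⁻¹ n̂) = +0.102754+0.000000i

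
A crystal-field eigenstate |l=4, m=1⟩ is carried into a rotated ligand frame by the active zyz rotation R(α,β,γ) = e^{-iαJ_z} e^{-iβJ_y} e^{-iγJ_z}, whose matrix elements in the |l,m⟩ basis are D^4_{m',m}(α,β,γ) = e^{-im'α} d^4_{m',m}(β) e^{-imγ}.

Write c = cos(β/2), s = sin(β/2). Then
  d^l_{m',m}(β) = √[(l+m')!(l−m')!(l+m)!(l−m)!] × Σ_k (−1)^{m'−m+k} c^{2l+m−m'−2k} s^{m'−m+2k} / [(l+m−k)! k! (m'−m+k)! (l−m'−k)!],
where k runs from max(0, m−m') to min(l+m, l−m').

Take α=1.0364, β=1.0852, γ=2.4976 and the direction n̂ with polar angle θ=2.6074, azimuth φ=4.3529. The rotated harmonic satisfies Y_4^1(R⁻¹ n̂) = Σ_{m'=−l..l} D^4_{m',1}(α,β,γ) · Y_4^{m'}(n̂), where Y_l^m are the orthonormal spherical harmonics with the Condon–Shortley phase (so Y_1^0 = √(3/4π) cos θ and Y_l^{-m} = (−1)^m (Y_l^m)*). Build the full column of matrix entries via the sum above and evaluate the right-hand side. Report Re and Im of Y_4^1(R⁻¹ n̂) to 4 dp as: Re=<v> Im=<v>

Re=-0.3796 Im=-0.1964

Need the full column D^4_{m',1} for m'=−4..4 at α=1.0364, β=1.0852, γ=2.4976.
cos(β/2)=0.856369, sin(β/2)=0.516364
d^4_{-4,1}: single k=5 term ⇒ +0.172527;  D = -0.013307+0.172013i
d^4_{-3,1}: k∈[4..5] ⇒ +0.505810 -0.110339 = +0.395471;  D = +0.323784+0.227071i
d^4_{-2,1}: k∈[3..5] ⇒ +0.896785 -0.489069 +0.035562 = +0.443278;  D = +0.403880-0.182692i
d^4_{-1,1}: k∈[2..5] ⇒ +1.051667 -1.147070 +0.208521 -0.005054 = +0.108064;  D = +0.011820-0.107416i
d^4_{0,1}: k∈[1..4] ⇒ +0.780006 -1.701530 +0.618629 -0.037486 = -0.340381;  D = +0.272205+0.204363i
d^4_{1,1}: k∈[0..3] ⇒ +0.289259 -1.577500 +1.147070 -0.139014 = -0.280185;  D = +0.258888-0.107147i
d^4_{2,1}: k∈[0..2] ⇒ -0.739979 +1.345178 -0.326046 = +0.279153;  D = -0.039504+0.276344i
d^4_{3,1}: k∈[0..1] ⇒ +0.834735 -0.505810 = +0.328924;  D = +0.256508+0.205899i
d^4_{4,1}: single k=0 term ⇒ -0.474534;  D = -0.444112+0.167173i
Y_4^{m'}(θ=2.6074,φ=4.3529) and Σ D·Y over m':
  (-0.0133+0.1720i)·(+0.0039+0.0295i)  (+0.3238+0.2271i)·(-0.1253+0.0672i)  (+0.4039-0.1827i)·(-0.2731-0.2390i)  (+0.0118-0.1074i)·(+0.1594-0.4241i)  (+0.2722+0.2044i)·(-0.0018+0.0000i)  (+0.2589-0.1071i)·(-0.1594-0.4241i)  (-0.0395+0.2763i)·(-0.2731+0.2390i)  (+0.2565+0.2059i)·(+0.1253+0.0672i)  (-0.4441+0.1672i)·(+0.0039-0.0295i)
Y_4^1(R⁻¹ n̂) = -0.379589-0.196405i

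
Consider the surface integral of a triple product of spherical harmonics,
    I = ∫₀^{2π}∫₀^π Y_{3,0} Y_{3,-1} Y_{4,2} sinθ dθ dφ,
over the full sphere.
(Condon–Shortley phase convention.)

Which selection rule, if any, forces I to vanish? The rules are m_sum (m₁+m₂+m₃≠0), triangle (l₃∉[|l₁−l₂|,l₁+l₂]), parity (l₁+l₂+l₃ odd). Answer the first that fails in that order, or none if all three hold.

m₁+m₂+m₃ = 0 − 1 + 2 = 1  ✗
triangle: |3−3|=0 ≤ l₃=4 ≤ 3+3=6
parity: l₁+l₂+l₃ = 10 is even

m_sum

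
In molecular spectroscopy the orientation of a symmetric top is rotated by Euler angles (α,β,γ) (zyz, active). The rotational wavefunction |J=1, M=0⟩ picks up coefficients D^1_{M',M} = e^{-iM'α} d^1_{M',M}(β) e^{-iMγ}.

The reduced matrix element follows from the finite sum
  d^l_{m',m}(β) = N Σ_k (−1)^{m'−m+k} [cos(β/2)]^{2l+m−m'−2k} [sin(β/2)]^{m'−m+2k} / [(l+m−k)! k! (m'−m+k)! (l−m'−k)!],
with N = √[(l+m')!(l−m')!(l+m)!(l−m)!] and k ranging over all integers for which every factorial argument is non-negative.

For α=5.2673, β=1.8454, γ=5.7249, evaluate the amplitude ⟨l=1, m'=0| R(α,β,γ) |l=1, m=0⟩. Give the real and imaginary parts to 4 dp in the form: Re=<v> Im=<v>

Split into d^1_{0,0}(β=1.8454) × two z-phases.
With c≡cos(β/2)=0.603670 and s≡sin(β/2)=0.797234, N=[1·1·1·1]^{1/2}=1.000000
k: max(0,(0)−(0))=0 … min(1+(0),1−(0))=1
  k=0: (−1)^0·1.0000/(1)·0.6037^2·0.7972^0 = +0.364417
  k=1: (−1)^1·1.0000/(1)·0.6037^0·0.7972^2 = -0.635583
d^1_{0,0}(1.8454) = +0.364417 -0.635583 = -0.271165
Phases: e^{-i·(0)·5.2673}=+1.000000+0.000000i, e^{-i·(0)·5.7249}=+1.000000+0.000000i ⇒ D=-0.271165+0.000000i

Re=-0.2712 Im=0.0000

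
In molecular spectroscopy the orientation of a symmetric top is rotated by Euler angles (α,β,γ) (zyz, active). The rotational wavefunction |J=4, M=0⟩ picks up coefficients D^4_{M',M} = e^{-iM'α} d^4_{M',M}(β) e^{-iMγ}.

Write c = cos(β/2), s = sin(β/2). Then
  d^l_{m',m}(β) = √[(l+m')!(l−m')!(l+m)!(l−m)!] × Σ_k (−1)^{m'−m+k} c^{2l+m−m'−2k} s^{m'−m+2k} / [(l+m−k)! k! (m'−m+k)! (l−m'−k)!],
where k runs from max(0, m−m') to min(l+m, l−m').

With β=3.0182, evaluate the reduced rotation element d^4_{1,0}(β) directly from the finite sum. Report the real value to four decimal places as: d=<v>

d=0.2659

d^4_{1,0}(β=3.0182) via the finite sum:
With c≡cos(β/2)=0.061657 and s≡sin(β/2)=0.998097, N=[120·6·24·24]^{1/2}=643.987578
k: max(0,(0)−(1))=0 … min(4+(0),4−(1))=3
  k=0: (−1)^1·643.9876/(144)·0.0617^7·0.9981^1 = -0.000000
  k=1: (−1)^2·643.9876/(24)·0.0617^5·0.9981^3 = +0.000024
  k=2: (−1)^3·643.9876/(24)·0.0617^3·0.9981^5 = -0.006230
  k=3: (−1)^4·643.9876/(144)·0.0617^1·0.9981^7 = +0.272088
d^4_{1,0}(3.0182) = -0.000000 +0.000024 -0.006230 +0.272088 = +0.265882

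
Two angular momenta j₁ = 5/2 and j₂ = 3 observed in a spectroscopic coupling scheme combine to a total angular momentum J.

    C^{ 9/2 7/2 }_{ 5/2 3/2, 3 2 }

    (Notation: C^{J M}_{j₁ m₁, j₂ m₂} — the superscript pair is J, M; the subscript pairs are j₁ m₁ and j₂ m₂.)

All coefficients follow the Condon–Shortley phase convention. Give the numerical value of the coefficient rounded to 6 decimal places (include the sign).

-0.100504  (= −√(1/99))

triangle: 1!·4!·5!/11! = 2880/39916800
(j±m)!: 4!·1!·5!·1!·8!·1! = 116121600
prefactor² = (2J+1)·Δ·N² = 921600/11
  k=0: +1/(0!·1!·1!·5!·3!·0!) = 1/720
  k=1: −1/(1!·0!·0!·4!·4!·1!) = -1/576
Σ = -1/2880  ⇒  CG² = 921600/11·(-1/2880)² = 1/99
CG = −√(1/99) = -0.100504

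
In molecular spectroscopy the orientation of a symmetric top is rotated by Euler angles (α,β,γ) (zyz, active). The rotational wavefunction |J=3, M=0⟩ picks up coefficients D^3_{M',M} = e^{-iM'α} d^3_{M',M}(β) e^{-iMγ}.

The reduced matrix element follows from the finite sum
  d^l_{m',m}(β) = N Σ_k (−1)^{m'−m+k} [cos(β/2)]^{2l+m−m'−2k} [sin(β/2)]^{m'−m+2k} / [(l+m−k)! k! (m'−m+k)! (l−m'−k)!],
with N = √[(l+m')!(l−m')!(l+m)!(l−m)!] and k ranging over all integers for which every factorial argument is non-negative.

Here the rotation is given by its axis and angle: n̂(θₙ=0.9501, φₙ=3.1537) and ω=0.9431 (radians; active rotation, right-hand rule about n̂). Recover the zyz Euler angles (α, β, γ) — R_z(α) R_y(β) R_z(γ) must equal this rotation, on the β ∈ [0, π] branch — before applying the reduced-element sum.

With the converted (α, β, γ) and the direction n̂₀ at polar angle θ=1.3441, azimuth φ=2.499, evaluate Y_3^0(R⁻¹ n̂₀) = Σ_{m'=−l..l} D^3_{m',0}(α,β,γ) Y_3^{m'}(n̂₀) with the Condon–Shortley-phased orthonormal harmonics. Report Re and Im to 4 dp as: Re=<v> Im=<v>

Re=-0.1355 Im=0.0000

Axis–angle → zyz. n̂ = (sinθₙcosφₙ, sinθₙsinφₙ, cosθₙ) = (-0.813414, -0.009849, +0.581602), ω = 0.9431.
R = I cosω + sinω [n̂]ₓ + (1−cosω) n̂n̂ᵀ gives
  R = [+0.860354, -0.467432, -0.203221; +0.474045, +0.587322, +0.655999; -0.187279, -0.660727, +0.726888]
β = atan2(√(R₁₃²+R₂₃²), R₃₃) = 0.757017; α = atan2(R₂₃, R₁₃) mod 2π = 1.871210; γ = atan2(R₃₂, −R₃₁) mod 2π = 4.988588
Need the full column D^3_{m',0} for m'=−3..3 at α=1.8712, β=0.7570, γ=4.9886.
cos(β/2)=0.929217, sin(β/2)=0.369535
d^3_{-3,0}: single k=3 term ⇒ +0.181064;  D = +0.141972-0.112375i
d^3_{-2,0}: k∈[2..3] ⇒ +0.557622 -0.088189 = +0.469432;  D = -0.387220-0.265382i
d^3_{-1,0}: k∈[1..3] ⇒ +0.886812 -0.420755 +0.022181 = +0.488238;  D = -0.144477+0.466372i
d^3_{0,0}: k∈[0..3] ⇒ +0.643728 -0.916266 +0.144910 -0.002546 = -0.130174;  D = -0.130174+0.000000i
d^3_{1,0}: k∈[0..2] ⇒ -0.886812 +0.420755 -0.022181 = -0.488238;  D = +0.144477+0.466372i
d^3_{2,0}: k∈[0..1] ⇒ +0.557622 -0.088189 = +0.469432;  D = -0.387220+0.265382i
d^3_{3,0}: single k=0 term ⇒ -0.181064;  D = -0.141972-0.112375i
Y_3^{m'}(θ=1.3441,φ=2.499) and Σ D·Y over m':
  (+0.1420-0.1124i)·(+0.1349-0.3617i)  (-0.3872-0.2654i)·(+0.0614+0.2093i)  (-0.1445+0.4664i)·(+0.1884+0.1411i)  (-0.1302+0.0000i)·(-0.2304+0.0000i)  (+0.1445+0.4664i)·(-0.1884+0.1411i)  (-0.3872+0.2654i)·(+0.0614-0.2093i)  (-0.1420-0.1124i)·(-0.1349-0.3617i)
Y_3^0(R⁻¹ n̂) = -0.135517+0.000000i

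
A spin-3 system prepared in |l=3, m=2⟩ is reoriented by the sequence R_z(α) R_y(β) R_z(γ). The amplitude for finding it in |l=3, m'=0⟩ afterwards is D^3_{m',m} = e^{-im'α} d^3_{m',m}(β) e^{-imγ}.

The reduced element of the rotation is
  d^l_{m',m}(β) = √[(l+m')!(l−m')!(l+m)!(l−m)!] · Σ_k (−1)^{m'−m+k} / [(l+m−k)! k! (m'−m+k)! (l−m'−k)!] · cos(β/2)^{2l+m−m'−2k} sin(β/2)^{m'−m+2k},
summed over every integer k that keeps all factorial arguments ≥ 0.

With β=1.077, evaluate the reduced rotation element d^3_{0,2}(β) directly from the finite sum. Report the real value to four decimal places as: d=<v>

d^3_{0,2}(β=1.0770) via the finite sum:
With c≡cos(β/2)=0.858479 and s≡sin(β/2)=0.512849, N=[6·6·120·1]^{1/2}=65.726707
k∈{2,3} keeps every argument non-negative
  k=2: (−1)^0·65.7267/(12)·0.8585^4·0.5128^2 = +0.782452
  k=3: (−1)^1·65.7267/(12)·0.8585^2·0.5128^4 = -0.279240
d^3_{0,2}(1.0770) = +0.782452 -0.279240 = +0.503213

d=0.5032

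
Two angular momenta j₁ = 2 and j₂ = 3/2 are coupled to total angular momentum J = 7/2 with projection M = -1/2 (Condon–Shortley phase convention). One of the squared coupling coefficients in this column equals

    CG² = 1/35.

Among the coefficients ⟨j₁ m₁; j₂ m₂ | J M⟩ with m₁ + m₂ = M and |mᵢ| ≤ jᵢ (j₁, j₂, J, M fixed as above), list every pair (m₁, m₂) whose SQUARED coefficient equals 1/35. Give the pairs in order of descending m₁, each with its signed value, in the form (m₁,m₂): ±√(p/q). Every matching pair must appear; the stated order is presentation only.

Admissible pairs with m₁+m₂ = M = -1/2: (-2,3/2), (-1,1/2), (0,-1/2), (1,-3/2)
  (m₁,m₂)=(1,-3/2): CG² = 4/35, CG = +√(4/35)
  (m₁,m₂)=(0,-1/2): CG² = 18/35, CG = +√(18/35)
  (m₁,m₂)=(-1,1/2): CG² = 12/35, CG = +√(12/35)
  (m₁,m₂)=(-2,3/2): CG² = 1/35, CG = +√(1/35)   ← matches the target
Pairs with CG² = 1/35: (-2,3/2): +√(1/35)

(-2,3/2): +√(1/35)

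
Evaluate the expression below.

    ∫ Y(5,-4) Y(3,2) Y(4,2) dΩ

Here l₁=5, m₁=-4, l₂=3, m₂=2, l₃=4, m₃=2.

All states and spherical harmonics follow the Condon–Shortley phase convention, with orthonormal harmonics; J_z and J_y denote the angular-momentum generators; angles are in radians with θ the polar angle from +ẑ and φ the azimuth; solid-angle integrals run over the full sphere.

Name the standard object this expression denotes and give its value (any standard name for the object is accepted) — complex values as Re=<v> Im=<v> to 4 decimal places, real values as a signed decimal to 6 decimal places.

Gaunt coefficient, +0.143343

This is a Gaunt coefficient — the integral of a triple product of spherical harmonics over the sphere.
Checks pass: Σm=0; 12 even; l₃=4∈[2,8].
(2·5+1)(2·3+1)(2·4+1) = 693
Δ: 4! 6! 2! / 13! → 1/180180
sum: t=1:−1/576 t=2:+1/144 t=3:−1/576 = 1/288
3j²(5 3 4; 0 0 0) = Δ·Π!·Σ² = 20/1001  (sign +1)
sum: t=3:−1/8640 t=4:+1/2880 = 1/4320
3j²(5 3 4; -4 2 2) = Δ·Π!·Σ² = 8/429  (sign +1)
combine: 4πI² = 693·20/1001·8/429 = 480/1859
take √, sign +1: I = 0.14334284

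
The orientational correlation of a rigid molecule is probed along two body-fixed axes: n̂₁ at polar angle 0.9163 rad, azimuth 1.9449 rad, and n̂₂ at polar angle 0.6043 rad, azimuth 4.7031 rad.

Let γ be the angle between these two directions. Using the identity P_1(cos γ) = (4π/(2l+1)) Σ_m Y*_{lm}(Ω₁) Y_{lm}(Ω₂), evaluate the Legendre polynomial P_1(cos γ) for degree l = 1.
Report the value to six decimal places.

0.082901

Term-by-term m-sum for l=1 (normalisation 4π/3 = 4.188790):
  term(m=-1) = -0.04990 - 0.02013j   from Y*(Ω₁)=-0.10017 + 0.25514j, Y(Ω₂)=-0.00182 + 0.19630j
  term(m=+0) = 0.11959 + 0.00000j   from Y*(Ω₁)=0.29744 + 0.00000j, Y(Ω₂)=0.40207 + 0.00000j
  term(m=+1) = -0.04990 + 0.02013j   from Y*(Ω₁)=0.10017 + 0.25514j, Y(Ω₂)=0.00182 + 0.19630j
Total Σ_m = 0.01979 + 0.00000j. Multiply by 4.188790: 0.08290 + 0.00000j. P_1(cos γ) = 0.082901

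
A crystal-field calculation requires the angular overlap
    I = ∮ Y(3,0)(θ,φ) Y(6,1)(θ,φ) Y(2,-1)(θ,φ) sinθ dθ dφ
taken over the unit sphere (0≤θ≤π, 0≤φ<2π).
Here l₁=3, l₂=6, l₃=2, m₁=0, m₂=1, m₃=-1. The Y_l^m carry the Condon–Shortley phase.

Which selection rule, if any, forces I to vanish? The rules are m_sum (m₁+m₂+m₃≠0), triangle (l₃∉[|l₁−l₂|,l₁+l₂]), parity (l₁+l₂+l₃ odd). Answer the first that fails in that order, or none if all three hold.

triangle

Σmᵢ = 0  ✓
l₃∈[|l₁−l₂|,l₁+l₂]=[3,9] required, l₃=2 fails  ✗
Σlᵢ = 11 ⇒ odd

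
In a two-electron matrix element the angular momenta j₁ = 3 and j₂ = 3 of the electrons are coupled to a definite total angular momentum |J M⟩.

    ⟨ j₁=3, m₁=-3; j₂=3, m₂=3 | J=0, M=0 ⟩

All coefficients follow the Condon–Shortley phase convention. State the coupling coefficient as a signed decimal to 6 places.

triangle: 6!×0!×0!/7! = 720/5040
(j±m)!: 0!×6!×6!×0!×0!×0! = 518400
prefactor² = (2J+1)×Δ×N² = 518400/7
  k=6: +1/(6!×0!×0!×0!×0!×0!) = 1/720
Σ = 1/720  ⇒  CG² = 518400/7×(1/720)² = 1/7
CG = +√(1/7) = +0.377964

+√(1/7) ≈ +0.377964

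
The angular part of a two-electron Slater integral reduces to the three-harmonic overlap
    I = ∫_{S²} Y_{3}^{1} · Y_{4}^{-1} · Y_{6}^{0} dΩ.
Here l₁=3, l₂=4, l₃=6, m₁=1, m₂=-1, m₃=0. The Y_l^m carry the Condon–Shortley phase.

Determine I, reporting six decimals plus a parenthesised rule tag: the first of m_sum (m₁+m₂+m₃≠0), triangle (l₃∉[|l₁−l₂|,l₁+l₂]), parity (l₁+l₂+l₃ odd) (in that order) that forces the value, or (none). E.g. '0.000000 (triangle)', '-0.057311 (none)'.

Σlᵢ=13 odd — θ-integrand is odd under cosθ→−cosθ; I=0

0.000000 (parity)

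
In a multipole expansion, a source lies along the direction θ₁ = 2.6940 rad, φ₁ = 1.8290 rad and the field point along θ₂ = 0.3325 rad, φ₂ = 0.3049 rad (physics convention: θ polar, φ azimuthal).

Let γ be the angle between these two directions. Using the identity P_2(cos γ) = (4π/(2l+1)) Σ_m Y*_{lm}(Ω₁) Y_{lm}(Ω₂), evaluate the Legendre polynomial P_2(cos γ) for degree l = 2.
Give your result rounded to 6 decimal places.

Term-by-term m-sum for l=2 (normalisation 4π/5 = 2.513274):
  term(m=-2) = -0.002965+0.000278i   from Y*(Ω₁)=-0.062919-0.035726i, Y(Ω₂)=+0.033737-0.023569i
  term(m=-1) = -0.003354-0.071766i   from Y*(Ω₁)=+0.076966-0.291427i, Y(Ω₂)=+0.227360-0.071553i
  term(m=+0) = +0.240372+0.000000i   from Y*(Ω₁)=+0.453552-0.000000i, Y(Ω₂)=+0.529976+0.000000i
  term(m=+1) = -0.003354+0.071766i   from Y*(Ω₁)=-0.076966-0.291427i, Y(Ω₂)=-0.227360-0.071553i
  term(m=+2) = -0.002965-0.000278i   from Y*(Ω₁)=-0.062919+0.035726i, Y(Ω₂)=+0.033737+0.023569i
Total Σ_m = +0.227735-0.000000i. Multiply by 2.513274: +0.572361-0.000000i. P_2(cos γ) = 0.572361

0.572361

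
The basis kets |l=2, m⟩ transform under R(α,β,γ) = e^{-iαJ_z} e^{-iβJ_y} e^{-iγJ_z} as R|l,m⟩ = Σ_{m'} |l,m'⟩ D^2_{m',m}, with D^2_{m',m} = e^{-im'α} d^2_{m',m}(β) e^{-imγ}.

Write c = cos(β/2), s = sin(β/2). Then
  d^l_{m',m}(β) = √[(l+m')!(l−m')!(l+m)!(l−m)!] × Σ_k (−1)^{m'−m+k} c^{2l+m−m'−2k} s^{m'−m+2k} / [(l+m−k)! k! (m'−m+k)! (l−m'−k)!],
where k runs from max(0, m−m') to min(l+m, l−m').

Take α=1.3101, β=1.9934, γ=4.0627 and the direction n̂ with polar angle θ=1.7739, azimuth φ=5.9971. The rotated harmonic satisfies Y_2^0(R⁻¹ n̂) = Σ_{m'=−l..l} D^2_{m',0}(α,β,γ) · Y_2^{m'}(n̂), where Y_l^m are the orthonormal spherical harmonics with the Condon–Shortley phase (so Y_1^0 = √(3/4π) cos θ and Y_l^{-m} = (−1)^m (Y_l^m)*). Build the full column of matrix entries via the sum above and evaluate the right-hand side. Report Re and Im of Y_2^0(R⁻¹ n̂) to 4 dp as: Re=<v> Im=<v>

Need the full column D^2_{m',0} for m'=−2..2 at α=1.3101, β=1.9934, γ=4.0627.
cos(β/2)=0.543076, sin(β/2)=0.839683
d^2_{-2,0}: single k=2 term ⇒ +0.509364;  D = -0.441683+0.253708i
d^2_{-1,0}: k∈[1..2] ⇒ +0.329438 -0.787559 = -0.458121;  D = -0.118082-0.442642i
d^2_{0,0}: k∈[0..2] ⇒ +0.086985 -0.831788 +0.497121 = -0.247682;  D = -0.247682+0.000000i
d^2_{1,0}: k∈[0..1] ⇒ -0.329438 +0.787559 = +0.458121;  D = +0.118082-0.442642i
d^2_{2,0}: single k=0 term ⇒ +0.509364;  D = -0.441683-0.253708i
Y_2^{m'}(θ=1.7739,φ=5.9971) and Σ D·Y over m':
  (-0.4417+0.2537i)·(+0.3115+0.2006i)  (-0.1181-0.4426i)·(-0.1464-0.0431i)  (-0.2477+0.0000i)·(-0.2769+0.0000i)  (+0.1181-0.4426i)·(+0.1464-0.0431i)  (-0.4417-0.2537i)·(+0.3115-0.2006i)
Y_2^0(R⁻¹ n̂) = -0.311979+0.000000i

Re=-0.3120 Im=0.0000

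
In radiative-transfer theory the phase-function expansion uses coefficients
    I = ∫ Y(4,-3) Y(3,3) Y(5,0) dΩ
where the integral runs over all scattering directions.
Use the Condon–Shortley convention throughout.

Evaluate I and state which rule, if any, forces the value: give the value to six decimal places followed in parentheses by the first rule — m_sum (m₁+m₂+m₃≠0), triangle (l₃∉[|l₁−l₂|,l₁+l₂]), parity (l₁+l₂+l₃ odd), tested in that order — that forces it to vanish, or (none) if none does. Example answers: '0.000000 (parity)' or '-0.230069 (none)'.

-0.098140 (none)

Rules hold: Σm=0, L=12 even, 1≤5≤7.
N = 9·7·11 = 693
Δ = 2!·6!·4!/13! = 1/180180
Racah Σ t=0..2: t=0:+1/576 t=1:−1/144 t=2:+1/576 = -1/288
⇒ 3j(4 3 5; 0 0 0)² = 20/1001, sgn +1
Racah Σ t=2..2: t=2:+1/5760 = 1/5760
⇒ 3j(4 3 5; -3 3 0)² = 5/572, sgn -1
4πI² = N·(3j₀)²·(3jₘ)² = 225/1859
I = -1·√(0.121033/4π) = -0.09814013
No selection rule forces the value: the integral is nonzero (none).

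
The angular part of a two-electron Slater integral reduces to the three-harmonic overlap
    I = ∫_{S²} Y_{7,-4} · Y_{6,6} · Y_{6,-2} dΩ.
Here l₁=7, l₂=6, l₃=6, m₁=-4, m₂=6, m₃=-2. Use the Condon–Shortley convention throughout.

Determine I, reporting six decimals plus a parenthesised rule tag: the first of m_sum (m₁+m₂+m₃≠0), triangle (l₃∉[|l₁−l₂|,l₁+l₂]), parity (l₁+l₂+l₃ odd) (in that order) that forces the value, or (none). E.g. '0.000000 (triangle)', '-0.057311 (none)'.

0.000000 (parity)

L=19 odd ⇒ parity kills the (l;000) factor ⇒ I = 0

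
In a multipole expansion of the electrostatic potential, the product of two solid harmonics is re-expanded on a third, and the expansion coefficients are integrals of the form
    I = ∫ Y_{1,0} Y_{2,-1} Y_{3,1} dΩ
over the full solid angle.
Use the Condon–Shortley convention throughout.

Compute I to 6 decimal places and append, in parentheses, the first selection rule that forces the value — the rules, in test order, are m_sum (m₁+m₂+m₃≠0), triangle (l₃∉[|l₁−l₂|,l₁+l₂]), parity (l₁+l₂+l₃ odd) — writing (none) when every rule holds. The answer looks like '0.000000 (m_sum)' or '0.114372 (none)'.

-0.233597 (none)

Checks pass: Σm=0; 6 even; l₃=3∈[1,3].
(2·1+1)(2·2+1)(2·3+1) = 105
Δ: 0! 2! 4! / 7! → 1/105
sum: t=0:+1/4 = 1/4
3j²(1 2 3; 0 0 0) = Δ·Π!·Σ² = 3/35  (sign -1)
sum: t=0:+1/6 = 1/6
3j²(1 2 3; 0 -1 1) = Δ·Π!·Σ² = 8/105  (sign +1)
combine: 4πI² = 105·3/35·8/105 = 24/35
take √, sign -1: I = -0.23359668
No selection rule forces the value: the integral is nonzero (none).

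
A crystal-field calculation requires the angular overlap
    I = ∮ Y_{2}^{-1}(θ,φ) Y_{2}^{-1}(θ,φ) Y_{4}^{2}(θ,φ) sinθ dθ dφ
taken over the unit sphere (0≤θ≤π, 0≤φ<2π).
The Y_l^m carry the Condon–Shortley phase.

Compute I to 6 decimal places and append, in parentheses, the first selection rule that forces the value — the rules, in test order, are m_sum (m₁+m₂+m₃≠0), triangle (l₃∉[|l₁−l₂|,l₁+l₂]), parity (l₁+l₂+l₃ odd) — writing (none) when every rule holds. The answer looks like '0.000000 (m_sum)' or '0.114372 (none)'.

Checks pass: Σm=0; 8 even; l₃=4∈[0,4].
(2·2+1)(2·2+1)(2·4+1) = 225
Δ: 0! 4! 4! / 9! → 1/630
sum: t=0:+1/16 = 1/16
3j²(2 2 4; 0 0 0) = Δ·Π!·Σ² = 2/35  (sign +1)
sum: t=0:+1/36 = 1/36
3j²(2 2 4; -1 -1 2) = Δ·Π!·Σ² = 4/63  (sign +1)
combine: 4πI² = 225·2/35·4/63 = 40/49
take √, sign +1: I = 0.25487487
No selection rule forces the value: the integral is nonzero (none).

0.254875 (none)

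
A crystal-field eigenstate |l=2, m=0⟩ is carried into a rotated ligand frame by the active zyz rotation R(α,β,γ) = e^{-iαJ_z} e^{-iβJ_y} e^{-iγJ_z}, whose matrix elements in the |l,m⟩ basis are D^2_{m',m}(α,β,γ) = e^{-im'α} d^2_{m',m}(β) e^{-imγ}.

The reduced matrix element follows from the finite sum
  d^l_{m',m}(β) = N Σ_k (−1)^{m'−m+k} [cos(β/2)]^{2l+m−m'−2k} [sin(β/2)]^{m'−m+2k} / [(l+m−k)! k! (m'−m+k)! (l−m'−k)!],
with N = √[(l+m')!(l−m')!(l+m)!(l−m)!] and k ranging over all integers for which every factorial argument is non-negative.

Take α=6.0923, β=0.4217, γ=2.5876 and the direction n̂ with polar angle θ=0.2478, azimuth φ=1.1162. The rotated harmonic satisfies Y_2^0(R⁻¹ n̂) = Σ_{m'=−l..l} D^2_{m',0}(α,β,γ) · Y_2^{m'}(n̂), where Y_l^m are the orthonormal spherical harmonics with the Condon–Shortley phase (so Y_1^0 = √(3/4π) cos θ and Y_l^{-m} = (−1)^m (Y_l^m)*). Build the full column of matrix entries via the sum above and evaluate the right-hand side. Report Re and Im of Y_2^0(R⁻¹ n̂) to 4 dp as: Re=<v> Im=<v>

Re=0.4693 Im=0.0000

Need the full column D^2_{m',0} for m'=−2..2 at α=6.0923, β=0.4217, γ=2.5876.
cos(β/2)=0.977853, sin(β/2)=0.209291
d^2_{-2,0}: single k=2 term ⇒ +0.102595;  D = +0.095209-0.038223i
d^2_{-1,0}: k∈[1..2] ⇒ +0.479344 -0.021958 = +0.457386;  D = +0.449078-0.086779i
d^2_{0,0}: k∈[0..2] ⇒ +0.914313 -0.167536 +0.001919 = +0.748695;  D = +0.748695+0.000000i
d^2_{1,0}: k∈[0..1] ⇒ -0.479344 +0.021958 = -0.457386;  D = -0.449078-0.086779i
d^2_{2,0}: single k=0 term ⇒ +0.102595;  D = +0.095209+0.038223i
Y_2^{m'}(θ=0.2478,φ=1.1162) and Σ D·Y over m':
  (+0.0952-0.0382i)·(-0.0143-0.0183i)  (+0.4491-0.0868i)·(+0.0807-0.1650i)  (+0.7487+0.0000i)·(+0.5739+0.0000i)  (-0.4491-0.0868i)·(-0.0807-0.1650i)  (+0.0952+0.0382i)·(-0.0143+0.0183i)
Y_2^0(R⁻¹ n̂) = +0.469331+0.000000i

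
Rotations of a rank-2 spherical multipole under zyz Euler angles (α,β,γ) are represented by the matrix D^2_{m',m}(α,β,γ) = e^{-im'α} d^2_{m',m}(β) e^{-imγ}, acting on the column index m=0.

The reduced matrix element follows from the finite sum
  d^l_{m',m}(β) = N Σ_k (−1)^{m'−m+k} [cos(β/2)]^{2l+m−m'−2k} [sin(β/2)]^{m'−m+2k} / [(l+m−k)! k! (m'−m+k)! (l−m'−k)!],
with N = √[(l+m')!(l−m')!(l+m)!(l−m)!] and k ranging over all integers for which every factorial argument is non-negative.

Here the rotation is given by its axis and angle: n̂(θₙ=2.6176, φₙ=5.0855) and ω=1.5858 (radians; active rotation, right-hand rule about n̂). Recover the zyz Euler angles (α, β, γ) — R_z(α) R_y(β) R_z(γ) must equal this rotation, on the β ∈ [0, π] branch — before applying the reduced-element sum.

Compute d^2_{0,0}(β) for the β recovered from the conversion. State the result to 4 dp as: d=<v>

Axis–angle → zyz. n̂ = (sinθₙcosφₙ, sinθₙsinφₙ, cosθₙ) = (+0.182381, -0.465917, -0.865828), ω = 1.5858.
R = I cosω + sinω [n̂]ₓ + (1−cosω) n̂n̂ᵀ gives
  R = [+0.018759, +0.779482, -0.626144; -0.951980, +0.205332, +0.227095; +0.305584, +0.591817, +0.745903]
β = atan2(√(R₁₃²+R₂₃²), R₃₃) = 0.728907; α = atan2(R₂₃, R₁₃) mod 2π = 2.793659; γ = atan2(R₃₂, −R₃₁) mod 2π = 2.047437
d^2_{0,0}(β=0.7289) via the finite sum:
c=cos(0.728907/2)=0.934319, s=sin(0.728907/2)=0.356439; N=√[2·2·2·2]=4.000000
k: max(0,(0)−(0))=0 … min(2+(0),2−(0))=2
  k=0: (−1)^0·4.0000/(4)·0.9343^4·0.3564^0 = +0.762044
  k=1: (−1)^1·4.0000/(1)·0.9343^2·0.3564^2 = -0.443629
  k=2: (−1)^2·4.0000/(4)·0.9343^0·0.3564^4 = +0.016141
d^2_{0,0}(0.7289) = +0.762044 -0.443629 +0.016141 = +0.334557

d=0.3346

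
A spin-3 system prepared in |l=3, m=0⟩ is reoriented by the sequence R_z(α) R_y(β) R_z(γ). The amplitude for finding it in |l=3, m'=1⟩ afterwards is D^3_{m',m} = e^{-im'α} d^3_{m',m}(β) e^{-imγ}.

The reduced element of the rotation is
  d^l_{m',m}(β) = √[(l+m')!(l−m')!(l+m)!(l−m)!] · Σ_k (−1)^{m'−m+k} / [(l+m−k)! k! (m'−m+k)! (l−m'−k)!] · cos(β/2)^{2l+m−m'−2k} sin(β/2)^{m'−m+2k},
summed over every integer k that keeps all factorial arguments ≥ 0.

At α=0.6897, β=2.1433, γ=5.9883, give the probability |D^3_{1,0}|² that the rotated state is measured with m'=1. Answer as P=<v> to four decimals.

D^3_{1,0}(0.6897,2.1433,5.9883) = e^{-i·1·0.6897}·d^3_{1,0}(2.1433)·e^{-i·0·5.9883}. Compute d first:
Half-angle: c=0.478676, s=0.877992. N=√(24·2·6·6)=41.569219
k∈{0,1,2} keeps every argument non-negative
  k=0: (−1)^1·41.5692/(12)·0.4787^5·0.8780^1 = -0.076435
  k=1: (−1)^2·41.5692/(4)·0.4787^3·0.8780^3 = +0.771451
  k=2: (−1)^3·41.5692/(12)·0.4787^1·0.8780^5 = -0.865135
d^3_{1,0}(2.1433) = -0.076435 +0.771451 -0.865135 = -0.170119
|D^3_{1,0}|² = |d^3_{1,0}(β)|² = (-0.170119)² = 0.028940 (the z-rotation phases have unit modulus)

P=0.0289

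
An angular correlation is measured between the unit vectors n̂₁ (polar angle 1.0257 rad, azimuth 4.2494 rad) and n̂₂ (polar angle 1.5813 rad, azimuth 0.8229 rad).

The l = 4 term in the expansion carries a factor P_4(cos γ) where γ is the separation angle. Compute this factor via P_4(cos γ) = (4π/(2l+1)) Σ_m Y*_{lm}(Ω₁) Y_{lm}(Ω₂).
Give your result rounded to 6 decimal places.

-0.146941

Term-by-term m-sum for l=4 (normalisation 4π/9 = 1.396263):
  term(m=-4) = (0.043744, 0.095089)   from Y*(Ω₁)=(-0.065642, -0.227285), Y(Ω₂)=(-0.437467, 0.066120)
  term(m=-3) = (0.003501, 0.004023)   from Y*(Ω₁)=(0.399058, 0.073371), Y(Ω₂)=(0.010279, 0.008192)
  term(m=-2) = (-0.060703, -0.038893)   from Y*(Ω₁)=(-0.129649, 0.172392), Y(Ω₂)=(0.025045, 0.333288)
  term(m=-1) = (0.003354, 0.000982)   from Y*(Ω₁)=(0.104742, 0.209829), Y(Ω₂)=(0.010135, -0.010925)
  term(m=+0) = (-0.085031, -0.000000)   from Y*(Ω₁)=(-0.268231, -0.000000), Y(Ω₂)=(0.317007, 0.000000)
  term(m=+1) = (0.003354, -0.000982)   from Y*(Ω₁)=(-0.104742, 0.209829), Y(Ω₂)=(-0.010135, -0.010925)
  term(m=+2) = (-0.060703, 0.038893)   from Y*(Ω₁)=(-0.129649, -0.172392), Y(Ω₂)=(0.025045, -0.333288)
  term(m=+3) = (0.003501, -0.004023)   from Y*(Ω₁)=(-0.399058, 0.073371), Y(Ω₂)=(-0.010279, 0.008192)
  term(m=+4) = (0.043744, -0.095089)   from Y*(Ω₁)=(-0.065642, 0.227285), Y(Ω₂)=(-0.437467, -0.066120)
Σ over m = (-0.105239, 0.000000); ×(4π/9) → (-0.146941, 0.000000). Real part: -0.146941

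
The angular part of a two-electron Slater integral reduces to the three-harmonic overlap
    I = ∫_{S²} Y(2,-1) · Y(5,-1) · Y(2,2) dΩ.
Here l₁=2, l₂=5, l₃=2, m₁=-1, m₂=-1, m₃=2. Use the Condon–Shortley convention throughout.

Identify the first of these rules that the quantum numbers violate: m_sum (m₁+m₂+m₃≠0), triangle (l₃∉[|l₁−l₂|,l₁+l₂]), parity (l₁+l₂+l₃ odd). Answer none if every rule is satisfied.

azimuthal sum: -1 − 1 + 2 = 0  ✓
l₃ must lie in [3,7]; have l₃=2  ✗
L = 2 + 5 + 2 = 9 (odd)

triangle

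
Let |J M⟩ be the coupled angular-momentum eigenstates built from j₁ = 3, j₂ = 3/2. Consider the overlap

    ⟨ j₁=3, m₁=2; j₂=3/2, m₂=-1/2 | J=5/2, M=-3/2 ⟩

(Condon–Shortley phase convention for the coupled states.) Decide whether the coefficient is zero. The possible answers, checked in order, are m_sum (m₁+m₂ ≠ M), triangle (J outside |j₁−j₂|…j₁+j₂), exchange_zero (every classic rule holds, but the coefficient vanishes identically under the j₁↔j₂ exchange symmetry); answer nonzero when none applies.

m_sum

m-sum: m₁+m₂ = 2+(-1/2) = 3/2, M = -3/2  ✗ ⇒ coefficient is 0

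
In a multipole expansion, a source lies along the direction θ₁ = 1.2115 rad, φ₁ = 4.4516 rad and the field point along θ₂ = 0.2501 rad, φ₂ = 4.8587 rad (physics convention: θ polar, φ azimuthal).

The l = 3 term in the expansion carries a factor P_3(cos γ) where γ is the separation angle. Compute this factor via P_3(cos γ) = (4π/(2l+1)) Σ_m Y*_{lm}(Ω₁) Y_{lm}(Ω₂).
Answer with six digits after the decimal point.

-0.406372

Term-by-term m-sum for l=3 (normalisation 4π/7 = 1.795196):
  m=-3: Y*=0.24130 + 0.24277j  Y=-0.00269 - 0.00573j  product 0.00074 - 0.00203j
  m=-2: Y*=-0.27305 + 0.15691j  Y=-0.05808 + 0.01750j  product 0.01311 - 0.01389j
  m=-1: Y*=0.02979 + 0.11161j  Y=0.04307 + 0.29229j  product -0.03134 + 0.01351j
  m=+0: Y*=-0.31253 + 0.00000j  Y=0.61239 + 0.00000j  product -0.19139 + 0.00000j
  m=+1: Y*=-0.02979 + 0.11161j  Y=-0.04307 + 0.29229j  product -0.03134 - 0.01351j
  m=+2: Y*=-0.27305 - 0.15691j  Y=-0.05808 - 0.01750j  product 0.01311 + 0.01389j
  m=+3: Y*=-0.24130 + 0.24277j  Y=0.00269 - 0.00573j  product 0.00074 + 0.00203j
Total Σ_m = -0.22637 + 0.00000j. Multiply by 1.795196: -0.40637 + 0.00000j. P_3(cos γ) = -0.406372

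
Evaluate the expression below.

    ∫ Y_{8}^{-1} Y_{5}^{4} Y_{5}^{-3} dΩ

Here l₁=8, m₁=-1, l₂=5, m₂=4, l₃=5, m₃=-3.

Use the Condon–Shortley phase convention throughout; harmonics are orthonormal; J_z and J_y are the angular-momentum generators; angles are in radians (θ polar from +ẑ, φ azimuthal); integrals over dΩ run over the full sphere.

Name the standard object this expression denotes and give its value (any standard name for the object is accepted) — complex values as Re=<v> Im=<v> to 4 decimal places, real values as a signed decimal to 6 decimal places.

Gaunt coefficient, +0.100827

This is a Gaunt coefficient — the integral of a triple product of spherical harmonics over the sphere.
Rules hold: Σm=0, L=18 even, 3≤5≤13.
N = 17·11·11 = 2057
Δ = 8!·8!·2!/19! = 1/37413090
Racah Σ t=3..5: t=3:−1/1036800 t=4:+1/331776 t=5:−1/1036800 = 1/921600
⇒ 3j(8 5 5; 0 0 0)² = 490/46189, sgn -1
Racah Σ t=7..8: t=7:−1/14515200 t=8:+1/203212800 = -13/203212800
⇒ 3j(8 5 5; -1 4 -3)² = 104/17765, sgn -1
4πI² = N·(3j₀)²·(3jₘ)² = 784/6137
I = +1·√(0.12775/4π) = 0.10082658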